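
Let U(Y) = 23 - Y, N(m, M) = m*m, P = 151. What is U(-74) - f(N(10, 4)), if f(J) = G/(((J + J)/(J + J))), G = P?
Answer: -54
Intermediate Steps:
N(m, M) = m²
G = 151
f(J) = 151 (f(J) = 151/(((J + J)/(J + J))) = 151/(((2*J)/((2*J)))) = 151/(((2*J)*(1/(2*J)))) = 151/1 = 151*1 = 151)
U(-74) - f(N(10, 4)) = (23 - 1*(-74)) - 1*151 = (23 + 74) - 151 = 97 - 151 = -54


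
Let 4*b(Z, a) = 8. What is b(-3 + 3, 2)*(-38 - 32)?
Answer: -140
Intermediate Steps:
b(Z, a) = 2 (b(Z, a) = (¼)*8 = 2)
b(-3 + 3, 2)*(-38 - 32) = 2*(-38 - 32) = 2*(-70) = -140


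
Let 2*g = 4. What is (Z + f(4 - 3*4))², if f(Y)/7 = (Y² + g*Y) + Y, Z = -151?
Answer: 16641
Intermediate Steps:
g = 2 (g = (½)*4 = 2)
f(Y) = 7*Y² + 21*Y (f(Y) = 7*((Y² + 2*Y) + Y) = 7*(Y² + 3*Y) = 7*Y² + 21*Y)
(Z + f(4 - 3*4))² = (-151 + 7*(4 - 3*4)*(3 + (4 - 3*4)))² = (-151 + 7*(4 - 12)*(3 + (4 - 12)))² = (-151 + 7*(-8)*(3 - 8))² = (-151 + 7*(-8)*(-5))² = (-151 + 280)² = 129² = 16641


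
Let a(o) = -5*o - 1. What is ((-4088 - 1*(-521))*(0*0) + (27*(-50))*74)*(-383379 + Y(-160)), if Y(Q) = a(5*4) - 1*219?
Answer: 38331530100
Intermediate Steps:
a(o) = -1 - 5*o
Y(Q) = -320 (Y(Q) = (-1 - 25*4) - 1*219 = (-1 - 5*20) - 219 = (-1 - 100) - 219 = -101 - 219 = -320)
((-4088 - 1*(-521))*(0*0) + (27*(-50))*74)*(-383379 + Y(-160)) = ((-4088 - 1*(-521))*(0*0) + (27*(-50))*74)*(-383379 - 320) = ((-4088 + 521)*0 - 1350*74)*(-383699) = (-3567*0 - 99900)*(-383699) = (0 - 99900)*(-383699) = -99900*(-383699) = 38331530100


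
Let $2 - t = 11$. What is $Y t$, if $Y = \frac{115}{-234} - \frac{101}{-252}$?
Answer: $\frac{297}{364} \approx 0.81593$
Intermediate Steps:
$t = -9$ ($t = 2 - 11 = -9$)
$Y = - \frac{33}{364}$ ($Y = 115 \left(- \frac{1}{234}\right) - - \frac{101}{252} = - \frac{115}{234} + \frac{101}{252} = - \frac{33}{364} \approx -0.090659$)
$Y t = \left(- \frac{33}{364}\right) \left(-9\right) = \frac{297}{364}$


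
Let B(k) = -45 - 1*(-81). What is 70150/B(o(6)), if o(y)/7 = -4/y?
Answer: 35075/18 ≈ 1948.6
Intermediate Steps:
o(y) = -28/y (o(y) = 7*(-4/y) = -28/y)
B(k) = 36 (B(k) = -45 + 81 = 36)
70150/B(o(6)) = 70150/36 = 70150*(1/36) = 35075/18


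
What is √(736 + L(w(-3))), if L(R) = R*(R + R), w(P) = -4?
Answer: 16*√3 ≈ 27.713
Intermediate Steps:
L(R) = 2*R² (L(R) = R*(2*R) = 2*R²)
√(736 + L(w(-3))) = √(736 + 2*(-4)²) = √(736 + 2*16) = √(736 + 32) = √768 = 16*√3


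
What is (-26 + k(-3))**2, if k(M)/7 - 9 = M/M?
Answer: 1936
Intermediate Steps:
k(M) = 70 (k(M) = 63 + 7*(M/M) = 63 + 7*1 = 63 + 7 = 70)
(-26 + k(-3))**2 = (-26 + 70)**2 = 44**2 = 1936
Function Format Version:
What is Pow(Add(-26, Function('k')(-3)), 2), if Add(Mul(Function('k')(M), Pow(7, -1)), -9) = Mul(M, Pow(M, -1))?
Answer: 1936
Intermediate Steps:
Function('k')(M) = 70 (Function('k')(M) = Add(63, Mul(7, Mul(M, Pow(M, -1)))) = Add(63, Mul(7, 1)) = Add(63, 7) = 70)
Pow(Add(-26, Function('k')(-3)), 2) = Pow(Add(-26, 70), 2) = Pow(44, 2) = 1936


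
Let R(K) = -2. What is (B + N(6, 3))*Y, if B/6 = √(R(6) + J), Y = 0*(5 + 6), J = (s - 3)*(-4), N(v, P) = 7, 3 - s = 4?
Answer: 0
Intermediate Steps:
s = -1 (s = 3 - 1*4 = 3 - 4 = -1)
J = 16 (J = (-1 - 3)*(-4) = -4*(-4) = 16)
Y = 0 (Y = 0*11 = 0)
B = 6*√14 (B = 6*√(-2 + 16) = 6*√14 ≈ 22.450)
(B + N(6, 3))*Y = (6*√14 + 7)*0 = (7 + 6*√14)*0 = 0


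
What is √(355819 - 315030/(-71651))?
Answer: √1826749567660549/71651 ≈ 596.51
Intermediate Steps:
√(355819 - 315030/(-71651)) = √(355819 - 315030*(-1/71651)) = √(355819 + 315030/71651) = √(25495102199/71651) = √1826749567660549/71651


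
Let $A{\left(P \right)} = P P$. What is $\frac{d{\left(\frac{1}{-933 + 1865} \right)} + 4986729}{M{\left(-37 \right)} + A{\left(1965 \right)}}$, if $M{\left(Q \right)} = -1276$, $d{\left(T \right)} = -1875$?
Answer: $\frac{4984854}{3859949} \approx 1.2914$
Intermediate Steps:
$A{\left(P \right)} = P^{2}$
$\frac{d{\left(\frac{1}{-933 + 1865} \right)} + 4986729}{M{\left(-37 \right)} + A{\left(1965 \right)}} = \frac{-1875 + 4986729}{-1276 + 1965^{2}} = \frac{4984854}{-1276 + 3861225} = \frac{4984854}{3859949}$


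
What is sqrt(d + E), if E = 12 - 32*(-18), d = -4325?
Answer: I*sqrt(3737) ≈ 61.131*I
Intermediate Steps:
E = 588 (E = 12 + 576 = 588)
sqrt(d + E) = sqrt(-4325 + 588) = sqrt(-3737) = I*sqrt(3737)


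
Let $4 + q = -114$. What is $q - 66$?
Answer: $-184$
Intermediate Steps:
$q = -118$ ($q = -4 - 114 = -118$)
$q - 66 = -118 - 66 = -184$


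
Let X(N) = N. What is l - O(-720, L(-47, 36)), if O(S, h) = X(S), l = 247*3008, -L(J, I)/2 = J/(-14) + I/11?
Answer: 743696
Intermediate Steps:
L(J, I) = -2*I/11 + J/7 (L(J, I) = -2*(J/(-14) + I/11) = -2*(J*(-1/14) + I*(1/11)) = -2*(-J/14 + I/11) = -2*I/11 + J/7)
l = 742976
O(S, h) = S
l - O(-720, L(-47, 36)) = 742976 - 1*(-720) = 742976 + 720 = 743696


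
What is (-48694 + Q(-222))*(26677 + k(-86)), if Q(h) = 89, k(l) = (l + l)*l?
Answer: -2015600745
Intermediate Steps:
k(l) = 2*l**2 (k(l) = (2*l)*l = 2*l**2)
(-48694 + Q(-222))*(26677 + k(-86)) = (-48694 + 89)*(26677 + 2*(-86)**2) = -48605*(26677 + 2*7396) = -48605*(26677 + 14792) = -48605*41469 = -2015600745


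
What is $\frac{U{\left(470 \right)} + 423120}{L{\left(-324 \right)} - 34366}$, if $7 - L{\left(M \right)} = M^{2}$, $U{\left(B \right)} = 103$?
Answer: $- \frac{423223}{139335} \approx -3.0374$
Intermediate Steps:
$L{\left(M \right)} = 7 - M^{2}$
$\frac{U{\left(470 \right)} + 423120}{L{\left(-324 \right)} - 34366} = \frac{103 + 423120}{\left(7 - \left(-324\right)^{2}\right) - 34366} = \frac{423223}{\left(7 - 104976\right) - 34366} = \frac{423223}{-104969 - 34366} = \frac{423223}{-139335} = 423223 \left(- \frac{1}{139335}\right) = - \frac{423223}{139335}$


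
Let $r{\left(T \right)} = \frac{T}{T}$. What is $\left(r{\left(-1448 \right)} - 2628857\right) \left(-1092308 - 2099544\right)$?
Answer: $8390919281312$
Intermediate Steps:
$r{\left(T \right)} = 1$
$\left(r{\left(-1448 \right)} - 2628857\right) \left(-1092308 - 2099544\right) = \left(1 - 2628857\right) \left(-1092308 - 2099544\right) = \left(-2628856\right) \left(-3191852\right) = 8390919281312$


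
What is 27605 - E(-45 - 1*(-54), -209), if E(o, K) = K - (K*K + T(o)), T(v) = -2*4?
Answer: 71487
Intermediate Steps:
T(v) = -8
E(o, K) = 8 + K - K² (E(o, K) = K - (K*K - 8) = K - (K² - 8) = K - (-8 + K²) = K + (8 - K²) = 8 + K - K²)
27605 - E(-45 - 1*(-54), -209) = 27605 - (8 - 209 - 1*(-209)²) = 27605 - (8 - 209 - 1*43681) = 27605 - (8 - 209 - 43681) = 27605 - 1*(-43882) = 27605 + 43882 = 71487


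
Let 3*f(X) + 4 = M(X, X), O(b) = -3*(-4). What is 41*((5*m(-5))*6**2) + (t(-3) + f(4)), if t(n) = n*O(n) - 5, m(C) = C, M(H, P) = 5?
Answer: -110822/3 ≈ -36941.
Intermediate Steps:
O(b) = 12
f(X) = 1/3 (f(X) = -4/3 + (1/3)*5 = -4/3 + 5/3 = 1/3)
t(n) = -5 + 12*n (t(n) = n*12 - 5 = 12*n - 5 = -5 + 12*n)
41*((5*m(-5))*6**2) + (t(-3) + f(4)) = 41*((5*(-5))*6**2) + ((-5 + 12*(-3)) + 1/3) = 41*(-25*36) + ((-5 - 36) + 1/3) = 41*(-900) + (-41 + 1/3) = -36900 - 122/3 = -110822/3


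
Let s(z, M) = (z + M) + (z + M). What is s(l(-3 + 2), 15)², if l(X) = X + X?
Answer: 676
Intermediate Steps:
l(X) = 2*X
s(z, M) = 2*M + 2*z (s(z, M) = (M + z) + (M + z) = 2*M + 2*z)
s(l(-3 + 2), 15)² = (2*15 + 2*(2*(-3 + 2)))² = (30 + 2*(2*(-1)))² = (30 + 2*(-2))² = (30 - 4)² = 26² = 676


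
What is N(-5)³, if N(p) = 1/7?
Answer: 1/343 ≈ 0.0029155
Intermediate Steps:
N(p) = ⅐
N(-5)³ = (⅐)³ = 1/343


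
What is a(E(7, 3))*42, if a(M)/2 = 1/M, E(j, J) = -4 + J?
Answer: -84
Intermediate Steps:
a(M) = 2/M
a(E(7, 3))*42 = (2/(-4 + 3))*42 = (2/(-1))*42 = (2*(-1))*42 = -2*42 = -84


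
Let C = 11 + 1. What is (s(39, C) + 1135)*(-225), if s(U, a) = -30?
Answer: -248625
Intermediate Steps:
C = 12
(s(39, C) + 1135)*(-225) = (-30 + 1135)*(-225) = 1105*(-225) = -248625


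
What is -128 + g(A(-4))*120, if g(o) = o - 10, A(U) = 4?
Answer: -848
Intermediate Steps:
g(o) = -10 + o
-128 + g(A(-4))*120 = -128 + (-10 + 4)*120 = -128 - 6*120 = -128 - 720 = -848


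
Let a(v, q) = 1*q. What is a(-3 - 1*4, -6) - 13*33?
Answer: -435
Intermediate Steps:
a(v, q) = q
a(-3 - 1*4, -6) - 13*33 = -6 - 13*33 = -6 - 429 = -435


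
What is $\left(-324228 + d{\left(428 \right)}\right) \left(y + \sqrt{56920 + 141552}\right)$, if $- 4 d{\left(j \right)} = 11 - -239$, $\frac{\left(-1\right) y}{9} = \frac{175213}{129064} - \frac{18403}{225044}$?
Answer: $\frac{54075315410248455}{14522539408} - 648581 \sqrt{49618} \approx -1.4075 \cdot 10^{8}$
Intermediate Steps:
$y = - \frac{83374806555}{7261269704}$ ($y = - 9 \left(\frac{175213}{129064} - \frac{18403}{225044}\right) = \left(-9\right) \frac{9263867395}{7261269704} = - \frac{83374806555}{7261269704} \approx -11.482$)
$d{\left(j \right)} = - \frac{125}{2}$ ($d{\left(j \right)} = - \frac{11 - -239}{4} = - \frac{11 + 239}{4} = \left(- \frac{1}{4}\right) 250 = - \frac{125}{2}$)
$\left(-324228 + d{\left(428 \right)}\right) \left(y + \sqrt{56920 + 141552}\right) = \left(-324228 - \frac{125}{2}\right) \left(- \frac{83374806555}{7261269704} + \sqrt{56920 + 141552}\right) = - \frac{648581 \left(- \frac{83374806555}{7261269704} + \sqrt{198472}\right)}{2} = - \frac{648581 \left(- \frac{83374806555}{7261269704} + 2 \sqrt{49618}\right)}{2} = \frac{54075315410248455}{14522539408} - 648581 \sqrt{49618}$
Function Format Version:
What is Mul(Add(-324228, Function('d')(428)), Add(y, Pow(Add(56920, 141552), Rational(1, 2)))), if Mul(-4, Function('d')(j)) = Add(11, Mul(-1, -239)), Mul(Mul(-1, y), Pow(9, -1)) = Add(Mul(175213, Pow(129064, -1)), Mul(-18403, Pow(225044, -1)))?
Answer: Add(Rational(54075315410248455, 14522539408), Mul(-648581, Pow(49618, Rational(1, 2)))) ≈ -1.4075e+8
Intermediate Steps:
y = Rational(-83374806555, 7261269704) (y = Mul(-9, Add(Mul(175213, Pow(129064, -1)), Mul(-18403, Pow(225044, -1)))) = Mul(-9, Add(Mul(175213, Rational(1, 129064)), Mul(-18403, Rational(1, 225044)))) = Mul(-9, Add(Rational(175213, 129064), Rational(-18403, 225044))) = Mul(-9, Rational(9263867395, 7261269704)) = Rational(-83374806555, 7261269704) ≈ -11.482)
Function('d')(j) = Rational(-125, 2) (Function('d')(j) = Mul(Rational(-1, 4), Add(11, Mul(-1, -239))) = Mul(Rational(-1, 4), Add(11, 239)) = Mul(Rational(-1, 4), 250) = Rational(-125, 2))
Mul(Add(-324228, Function('d')(428)), Add(y, Pow(Add(56920, 141552), Rational(1, 2)))) = Mul(Add(-324228, Rational(-125, 2)), Add(Rational(-83374806555, 7261269704), Pow(Add(56920, 141552), Rational(1, 2)))) = Mul(Rational(-648581, 2), Add(Rational(-83374806555, 7261269704), Pow(198472, Rational(1, 2)))) = Mul(Rational(-648581, 2), Add(Rational(-83374806555, 7261269704), Mul(2, Pow(49618, Rational(1, 2))))) = Add(Rational(54075315410248455, 14522539408), Mul(-648581, Pow(49618, Rational(1, 2))))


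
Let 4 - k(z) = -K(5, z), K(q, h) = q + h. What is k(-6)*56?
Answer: 168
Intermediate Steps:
K(q, h) = h + q
k(z) = 9 + z (k(z) = 4 - (-1)*(z + 5) = 4 - (-1)*(5 + z) = 4 - (-5 - z) = 4 + (5 + z) = 9 + z)
k(-6)*56 = (9 - 6)*56 = 3*56 = 168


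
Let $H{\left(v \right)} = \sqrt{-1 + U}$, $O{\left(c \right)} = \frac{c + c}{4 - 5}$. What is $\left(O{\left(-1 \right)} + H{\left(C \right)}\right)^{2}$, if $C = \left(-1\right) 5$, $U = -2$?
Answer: $\left(2 + i \sqrt{3}\right)^{2} \approx 1.0 + 6.9282 i$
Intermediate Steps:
$O{\left(c \right)} = - 2 c$ ($O{\left(c \right)} = \frac{2 c}{-1} = 2 c \left(-1\right) = - 2 c$)
$C = -5$
$H{\left(v \right)} = i \sqrt{3}$ ($H{\left(v \right)} = \sqrt{-1 - 2} = \sqrt{-3} = i \sqrt{3}$)
$\left(O{\left(-1 \right)} + H{\left(C \right)}\right)^{2} = \left(\left(-2\right) \left(-1\right) + i \sqrt{3}\right)^{2} = \left(2 + i \sqrt{3}\right)^{2}$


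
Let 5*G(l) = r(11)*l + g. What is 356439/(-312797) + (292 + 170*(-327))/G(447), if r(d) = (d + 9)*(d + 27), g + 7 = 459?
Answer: -103867905019/53202390542 ≈ -1.9523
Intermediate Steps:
g = 452 (g = -7 + 459 = 452)
r(d) = (9 + d)*(27 + d)
G(l) = 452/5 + 152*l (G(l) = ((243 + 11² + 36*11)*l + 452)/5 = ((243 + 121 + 396)*l + 452)/5 = (760*l + 452)/5 = (452 + 760*l)/5 = 452/5 + 152*l)
356439/(-312797) + (292 + 170*(-327))/G(447) = 356439/(-312797) + (292 + 170*(-327))/(452/5 + 152*447) = 356439*(-1/312797) + (292 - 55590)/(452/5 + 67944) = -356439/312797 - 55298/340172/5 = -356439/312797 - 55298*5/340172 = -356439/312797 - 138245/170086 = -103867905019/53202390542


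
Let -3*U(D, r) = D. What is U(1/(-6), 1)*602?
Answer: 301/9 ≈ 33.444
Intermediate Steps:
U(D, r) = -D/3
U(1/(-6), 1)*602 = -⅓/(-6)*602 = -⅓*(-⅙)*602 = (1/18)*602 = 301/9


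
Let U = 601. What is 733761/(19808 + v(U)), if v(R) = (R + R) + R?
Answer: 733761/21611 ≈ 33.953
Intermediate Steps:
v(R) = 3*R (v(R) = 2*R + R = 3*R)
733761/(19808 + v(U)) = 733761/(19808 + 3*601) = 733761/(19808 + 1803) = 733761/21611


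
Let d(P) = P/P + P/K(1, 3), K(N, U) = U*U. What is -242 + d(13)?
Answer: -2156/9 ≈ -239.56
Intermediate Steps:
K(N, U) = U**2
d(P) = 1 + P/9 (d(P) = P/P + P/(3**2) = 1 + P/9)
-242 + d(13) = -242 + (1 + (1/9)*13) = -242 + (1 + 13/9) = -242 + 22/9 = -2156/9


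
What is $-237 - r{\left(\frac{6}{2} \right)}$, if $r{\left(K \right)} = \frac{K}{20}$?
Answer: $- \frac{4743}{20} \approx -237.15$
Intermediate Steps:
$r{\left(K \right)} = \frac{K}{20}$ ($r{\left(K \right)} = K \frac{1}{20} = \frac{K}{20}$)
$-237 - r{\left(\frac{6}{2} \right)} = -237 - \frac{6 \cdot \frac{1}{2}}{20} = -237 - \frac{1}{20} \cdot 3 = -237 - \frac{3}{20} = - \frac{4743}{20}$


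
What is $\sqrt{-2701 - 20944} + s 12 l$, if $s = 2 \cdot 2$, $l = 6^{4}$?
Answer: $62208 + i \sqrt{23645} \approx 62208.0 + 153.77 i$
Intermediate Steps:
$l = 1296$
$s = 4$
$\sqrt{-2701 - 20944} + s 12 l = \sqrt{-2701 - 20944} + 4 \cdot 12 \cdot 1296 = \sqrt{-23645} + 48 \cdot 1296 = i \sqrt{23645} + 62208 = 62208 + i \sqrt{23645}$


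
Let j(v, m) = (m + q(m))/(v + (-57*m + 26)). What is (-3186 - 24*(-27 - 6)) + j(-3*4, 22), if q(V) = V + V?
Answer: -1484313/620 ≈ -2394.1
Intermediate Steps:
q(V) = 2*V
j(v, m) = 3*m/(26 + v - 57*m) (j(v, m) = (m + 2*m)/(v + (-57*m + 26)) = (3*m)/(v + (26 - 57*m)) = (3*m)/(26 + v - 57*m) = 3*m/(26 + v - 57*m))
(-3186 - 24*(-27 - 6)) + j(-3*4, 22) = (-3186 - 24*(-27 - 6)) + 3*22/(26 - 3*4 - 57*22) = (-3186 - 24*(-33)) + 3*22/(26 - 12 - 1254) = (-3186 + 792) + 3*22/(-1240) = -2394 + 3*22*(-1/1240) = -2394 - 33/620 = -1484313/620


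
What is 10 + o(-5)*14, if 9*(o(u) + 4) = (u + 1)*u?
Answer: -134/9 ≈ -14.889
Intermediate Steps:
o(u) = -4 + u*(1 + u)/9 (o(u) = -4 + ((u + 1)*u)/9 = -4 + ((1 + u)*u)/9 = -4 + (u*(1 + u))/9 = -4 + u*(1 + u)/9)
10 + o(-5)*14 = 10 + (-4 + (⅑)*(-5) + (⅑)*(-5)²)*14 = 10 + (-4 - 5/9 + (⅑)*25)*14 = 10 + (-4 - 5/9 + 25/9)*14 = 10 - 16/9*14 = 10 - 224/9 = -134/9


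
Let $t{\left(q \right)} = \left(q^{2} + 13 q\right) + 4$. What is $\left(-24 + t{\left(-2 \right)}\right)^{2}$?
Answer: $1764$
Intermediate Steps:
$t{\left(q \right)} = 4 + q^{2} + 13 q$
$\left(-24 + t{\left(-2 \right)}\right)^{2} = \left(-24 + \left(4 + \left(-2\right)^{2} + 13 \left(-2\right)\right)\right)^{2} = \left(-24 + \left(4 + 4 - 26\right)\right)^{2} = \left(-24 - 18\right)^{2} = \left(-42\right)^{2} = 1764$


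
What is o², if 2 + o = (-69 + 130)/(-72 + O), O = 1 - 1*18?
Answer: 57121/7921 ≈ 7.2113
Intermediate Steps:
O = -17 (O = 1 - 18 = -17)
o = -239/89 (o = -2 + (-69 + 130)/(-72 - 17) = -2 + 61/(-89) = -2 + 61*(-1/89) = -2 - 61/89 = -239/89 ≈ -2.6854)
o² = (-239/89)² = 57121/7921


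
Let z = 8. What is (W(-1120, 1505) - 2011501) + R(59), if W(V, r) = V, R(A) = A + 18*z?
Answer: -2012418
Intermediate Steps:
R(A) = 144 + A (R(A) = A + 18*8 = A + 144 = 144 + A)
(W(-1120, 1505) - 2011501) + R(59) = (-1120 - 2011501) + (144 + 59) = -2012621 + 203 = -2012418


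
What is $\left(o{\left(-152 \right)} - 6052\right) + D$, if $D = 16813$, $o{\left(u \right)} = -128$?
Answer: $10633$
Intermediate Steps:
$\left(o{\left(-152 \right)} - 6052\right) + D = \left(-128 - 6052\right) + 16813 = -6180 + 16813 = 10633$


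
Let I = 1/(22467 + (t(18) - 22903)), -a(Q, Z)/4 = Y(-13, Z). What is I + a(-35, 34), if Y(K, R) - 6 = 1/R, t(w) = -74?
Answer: -12301/510 ≈ -24.120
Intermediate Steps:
Y(K, R) = 6 + 1/R
a(Q, Z) = -24 - 4/Z (a(Q, Z) = -4*(6 + 1/Z) = -24 - 4/Z)
I = -1/510 (I = 1/(22467 + (-74 - 22903)) = 1/(22467 - 22977) = 1/(-510) = -1/510 ≈ -0.0019608)
I + a(-35, 34) = -1/510 + (-24 - 4/34) = -1/510 + (-24 - 4*1/34) = -1/510 + (-24 - 2/17) = -1/510 - 410/17 = -12301/510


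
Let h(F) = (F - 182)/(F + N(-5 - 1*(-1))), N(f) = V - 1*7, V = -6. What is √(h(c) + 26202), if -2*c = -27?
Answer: √25865 ≈ 160.83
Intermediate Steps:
N(f) = -13 (N(f) = -6 - 1*7 = -6 - 7 = -13)
c = 27/2 (c = -½*(-27) = 27/2 ≈ 13.500)
h(F) = (-182 + F)/(-13 + F) (h(F) = (F - 182)/(F - 13) = (-182 + F)/(-13 + F))
√(h(c) + 26202) = √((-182 + 27/2)/(-13 + 27/2) + 26202) = √(-337/2/(½) + 26202) = √(2*(-337/2) + 26202) = √(-337 + 26202) = √25865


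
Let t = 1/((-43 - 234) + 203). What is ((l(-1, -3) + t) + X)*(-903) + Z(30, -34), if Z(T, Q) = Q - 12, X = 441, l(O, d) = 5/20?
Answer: -58975417/148 ≈ -3.9848e+5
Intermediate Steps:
l(O, d) = 1/4 (l(O, d) = 5*(1/20) = 1/4)
Z(T, Q) = -12 + Q
t = -1/74 (t = 1/(-277 + 203) = 1/(-74) = -1/74 ≈ -0.013514)
((l(-1, -3) + t) + X)*(-903) + Z(30, -34) = ((1/4 - 1/74) + 441)*(-903) + (-12 - 34) = (35/148 + 441)*(-903) - 46 = (65303/148)*(-903) - 46 = -58968609/148 - 46 = -58975417/148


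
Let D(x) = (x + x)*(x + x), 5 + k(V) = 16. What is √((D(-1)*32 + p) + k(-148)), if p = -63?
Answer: 2*√19 ≈ 8.7178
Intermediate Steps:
k(V) = 11 (k(V) = -5 + 16 = 11)
D(x) = 4*x² (D(x) = (2*x)*(2*x) = 4*x²)
√((D(-1)*32 + p) + k(-148)) = √(((4*(-1)²)*32 - 63) + 11) = √(((4*1)*32 - 63) + 11) = √((4*32 - 63) + 11) = √((128 - 63) + 11) = √(65 + 11) = √76 = 2*√19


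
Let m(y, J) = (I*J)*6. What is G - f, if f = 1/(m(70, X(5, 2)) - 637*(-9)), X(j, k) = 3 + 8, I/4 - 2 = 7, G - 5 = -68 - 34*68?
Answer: -19258876/8109 ≈ -2375.0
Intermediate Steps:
G = -2375 (G = 5 + (-68 - 34*68) = 5 + (-68 - 2312) = 5 - 2380 = -2375)
I = 36 (I = 8 + 4*7 = 8 + 28 = 36)
X(j, k) = 11
m(y, J) = 216*J (m(y, J) = (36*J)*6 = 216*J)
f = 1/8109 (f = 1/(216*11 - 637*(-9)) = 1/(2376 + 5733) = 1/8109 ≈ 0.00012332)
G - f = -2375 - 1*1/8109 = -2375 - 1/8109 = -19258876/8109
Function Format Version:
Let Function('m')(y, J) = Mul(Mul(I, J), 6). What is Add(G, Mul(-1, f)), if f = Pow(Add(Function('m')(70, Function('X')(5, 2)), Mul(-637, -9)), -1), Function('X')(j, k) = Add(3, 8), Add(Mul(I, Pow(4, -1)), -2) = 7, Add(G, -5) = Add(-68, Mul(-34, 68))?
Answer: Rational(-19258876, 8109) ≈ -2375.0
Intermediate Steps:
G = -2375 (G = Add(5, Add(-68, Mul(-34, 68))) = Add(5, Add(-68, -2312)) = Add(5, -2380) = -2375)
I = 36 (I = Add(8, Mul(4, 7)) = Add(8, 28) = 36)
Function('X')(j, k) = 11
Function('m')(y, J) = Mul(216, J) (Function('m')(y, J) = Mul(Mul(36, J), 6) = Mul(216, J))
f = Rational(1, 8109) (f = Pow(Add(Mul(216, 11), Mul(-637, -9)), -1) = Pow(Add(2376, 5733), -1) = Pow(8109, -1) = Rational(1, 8109) ≈ 0.00012332)
Add(G, Mul(-1, f)) = Add(-2375, Mul(-1, Rational(1, 8109))) = Add(-2375, Rational(-1, 8109)) = Rational(-19258876, 8109)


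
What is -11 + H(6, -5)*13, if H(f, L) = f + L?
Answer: 2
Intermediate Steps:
H(f, L) = L + f
-11 + H(6, -5)*13 = -11 + (-5 + 6)*13 = -11 + 1*13 = -11 + 13 = 2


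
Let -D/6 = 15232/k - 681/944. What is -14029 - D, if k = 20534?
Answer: -67984277665/4846024 ≈ -14029.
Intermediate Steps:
D = -593031/4846024 (D = -6*(15232/20534 - 681/944) = -6*(15232*(1/20534) - 681*1/944) = -6*(7616/10267 - 681/944) = -6*197677/9692048 = -593031/4846024 ≈ -0.12237)
-14029 - D = -14029 - 1*(-593031/4846024) = -14029 + 593031/4846024 = -67984277665/4846024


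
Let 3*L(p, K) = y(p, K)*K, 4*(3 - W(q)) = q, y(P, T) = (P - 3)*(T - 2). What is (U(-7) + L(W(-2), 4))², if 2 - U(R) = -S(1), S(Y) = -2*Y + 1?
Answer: 49/9 ≈ 5.4444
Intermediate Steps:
y(P, T) = (-3 + P)*(-2 + T)
W(q) = 3 - q/4
S(Y) = 1 - 2*Y
U(R) = 1 (U(R) = 2 - (-1)*(1 - 2*1) = 2 - (-1)*(1 - 2) = 2 - (-1)*(-1) = 2 - 1*1 = 2 - 1 = 1)
L(p, K) = K*(6 - 3*K - 2*p + K*p)/3 (L(p, K) = ((6 - 3*K - 2*p + p*K)*K)/3 = ((6 - 3*K - 2*p + K*p)*K)/3 = (K*(6 - 3*K - 2*p + K*p))/3 = K*(6 - 3*K - 2*p + K*p)/3)
(U(-7) + L(W(-2), 4))² = (1 + (⅓)*4*(6 - 3*4 - 2*(3 - ¼*(-2)) + 4*(3 - ¼*(-2))))² = (1 + (⅓)*4*(6 - 12 - 2*(3 + ½) + 4*(3 + ½)))² = (1 + (⅓)*4*(6 - 12 - 2*7/2 + 4*(7/2)))² = (1 + (⅓)*4*(6 - 12 - 7 + 14))² = (1 + (⅓)*4*1)² = (1 + 4/3)² = (7/3)² = 49/9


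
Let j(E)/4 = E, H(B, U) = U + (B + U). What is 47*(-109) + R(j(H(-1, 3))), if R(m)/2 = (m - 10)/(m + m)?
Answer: -10245/2 ≈ -5122.5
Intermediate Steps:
H(B, U) = B + 2*U
j(E) = 4*E
R(m) = (-10 + m)/m (R(m) = 2*((m - 10)/(m + m)) = 2*((-10 + m)/((2*m))) = 2*((-10 + m)*(1/(2*m))) = 2*((-10 + m)/(2*m)) = (-10 + m)/m)
47*(-109) + R(j(H(-1, 3))) = 47*(-109) + (-10 + 4*(-1 + 2*3))/((4*(-1 + 2*3))) = -5123 + (-10 + 4*(-1 + 6))/((4*(-1 + 6))) = -5123 + (-10 + 4*5)/((4*5)) = -5123 + (-10 + 20)/20 = -5123 + (1/20)*10 = -5123 + ½ = -10245/2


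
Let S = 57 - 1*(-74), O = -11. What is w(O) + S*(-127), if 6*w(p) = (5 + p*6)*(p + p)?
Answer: -49240/3 ≈ -16413.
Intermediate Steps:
S = 131 (S = 57 + 74 = 131)
w(p) = p*(5 + 6*p)/3 (w(p) = ((5 + p*6)*(p + p))/6 = ((5 + 6*p)*(2*p))/6 = (2*p*(5 + 6*p))/6 = p*(5 + 6*p)/3)
w(O) + S*(-127) = (⅓)*(-11)*(5 + 6*(-11)) + 131*(-127) = (⅓)*(-11)*(5 - 66) - 16637 = (⅓)*(-11)*(-61) - 16637 = 671/3 - 16637 = -49240/3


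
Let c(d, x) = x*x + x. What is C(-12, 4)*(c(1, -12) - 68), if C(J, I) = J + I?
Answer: -512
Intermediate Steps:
c(d, x) = x + x**2 (c(d, x) = x**2 + x = x + x**2)
C(J, I) = I + J
C(-12, 4)*(c(1, -12) - 68) = (4 - 12)*(-12*(1 - 12) - 68) = -8*(-12*(-11) - 68) = -8*(132 - 68) = -8*64 = -512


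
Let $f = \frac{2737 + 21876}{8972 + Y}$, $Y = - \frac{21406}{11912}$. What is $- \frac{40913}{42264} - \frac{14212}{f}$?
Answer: $- \frac{8024240283938909}{1548923065848} \approx -5180.5$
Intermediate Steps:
$Y = - \frac{10703}{5956}$ ($Y = \left(-21406\right) \frac{1}{11912} = - \frac{10703}{5956} \approx -1.797$)
$f = \frac{146595028}{53426529}$ ($f = \frac{2737 + 21876}{8972 - \frac{10703}{5956}} = \frac{24613}{\frac{53426529}{5956}} = 24613 \cdot \frac{5956}{53426529} = \frac{146595028}{53426529} \approx 2.7439$)
$- \frac{40913}{42264} - \frac{14212}{f} = - \frac{40913}{42264} - \frac{14212}{\frac{146595028}{53426529}} = \left(-40913\right) \frac{1}{42264} - \frac{189824457537}{36648757} = - \frac{40913}{42264} - \frac{189824457537}{36648757} = - \frac{8024240283938909}{1548923065848}$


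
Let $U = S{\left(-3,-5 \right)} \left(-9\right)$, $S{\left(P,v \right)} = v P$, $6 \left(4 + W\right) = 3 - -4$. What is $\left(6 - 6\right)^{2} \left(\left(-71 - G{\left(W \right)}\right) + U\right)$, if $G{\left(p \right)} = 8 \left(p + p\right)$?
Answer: $0$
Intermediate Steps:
$W = - \frac{17}{6}$ ($W = -4 + \frac{3 - -4}{6} = -4 + \frac{3 + 4}{6} = -4 + \frac{1}{6} \cdot 7 = -4 + \frac{7}{6} = - \frac{17}{6} \approx -2.8333$)
$G{\left(p \right)} = 16 p$ ($G{\left(p \right)} = 8 \cdot 2 p = 16 p$)
$S{\left(P,v \right)} = P v$
$U = -135$ ($U = \left(-3\right) \left(-5\right) \left(-9\right) = 15 \left(-9\right) = -135$)
$\left(6 - 6\right)^{2} \left(\left(-71 - G{\left(W \right)}\right) + U\right) = \left(6 - 6\right)^{2} \left(\left(-71 - 16 \left(- \frac{17}{6}\right)\right) - 135\right) = 0^{2} \left(\left(-71 - - \frac{136}{3}\right) - 135\right) = 0 \left(\left(-71 + \frac{136}{3}\right) - 135\right) = 0 \left(- \frac{77}{3} - 135\right) = 0 \left(- \frac{482}{3}\right) = 0$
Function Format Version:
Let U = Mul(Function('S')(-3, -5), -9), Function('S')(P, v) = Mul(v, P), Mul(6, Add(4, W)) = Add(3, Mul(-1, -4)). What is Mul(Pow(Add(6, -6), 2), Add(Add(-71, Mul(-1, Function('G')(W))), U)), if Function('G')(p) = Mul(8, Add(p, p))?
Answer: 0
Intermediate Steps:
W = Rational(-17, 6) (W = Add(-4, Mul(Rational(1, 6), Add(3, Mul(-1, -4)))) = Add(-4, Mul(Rational(1, 6), Add(3, 4))) = Add(-4, Mul(Rational(1, 6), 7)) = Add(-4, Rational(7, 6)) = Rational(-17, 6) ≈ -2.8333)
Function('G')(p) = Mul(16, p) (Function('G')(p) = Mul(8, Mul(2, p)) = Mul(16, p))
Function('S')(P, v) = Mul(P, v)
U = -135 (U = Mul(Mul(-3, -5), -9) = Mul(15, -9) = -135)
Mul(Pow(Add(6, -6), 2), Add(Add(-71, Mul(-1, Function('G')(W))), U)) = Mul(Pow(Add(6, -6), 2), Add(Add(-71, Mul(-1, Mul(16, Rational(-17, 6)))), -135)) = Mul(Pow(0, 2), Add(Add(-71, Mul(-1, Rational(-136, 3))), -135)) = Mul(0, Add(Add(-71, Rational(136, 3)), -135)) = Mul(0, Add(Rational(-77, 3), -135)) = Mul(0, Rational(-482, 3)) = 0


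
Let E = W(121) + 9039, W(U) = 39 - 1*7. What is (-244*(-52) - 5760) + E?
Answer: 15999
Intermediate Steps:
W(U) = 32 (W(U) = 39 - 7 = 32)
E = 9071 (E = 32 + 9039 = 9071)
(-244*(-52) - 5760) + E = (-244*(-52) - 5760) + 9071 = (12688 - 5760) + 9071 = 6928 + 9071 = 15999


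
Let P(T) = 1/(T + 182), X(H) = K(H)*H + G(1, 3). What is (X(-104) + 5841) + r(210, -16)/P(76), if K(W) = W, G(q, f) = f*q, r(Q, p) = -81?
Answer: -4238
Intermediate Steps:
X(H) = 3 + H**2 (X(H) = H*H + 3*1 = H**2 + 3 = 3 + H**2)
P(T) = 1/(182 + T)
(X(-104) + 5841) + r(210, -16)/P(76) = ((3 + (-104)**2) + 5841) - 81/(1/(182 + 76)) = ((3 + 10816) + 5841) - 81/(1/258) = (10819 + 5841) - 81/1/258 = 16660 - 81*258 = 16660 - 20898 = -4238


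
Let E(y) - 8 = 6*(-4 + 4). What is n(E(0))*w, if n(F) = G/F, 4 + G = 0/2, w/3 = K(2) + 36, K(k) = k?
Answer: -57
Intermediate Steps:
E(y) = 8 (E(y) = 8 + 6*(-4 + 4) = 8 + 6*0 = 8 + 0 = 8)
w = 114 (w = 3*(2 + 36) = 3*38 = 114)
G = -4 (G = -4 + 0/2 = -4 + 0*(1/2) = -4 + 0 = -4)
n(F) = -4/F
n(E(0))*w = -4/8*114 = -4*1/8*114 = -1/2*114 = -57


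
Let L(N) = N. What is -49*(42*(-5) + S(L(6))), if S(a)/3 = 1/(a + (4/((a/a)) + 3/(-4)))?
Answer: 380142/37 ≈ 10274.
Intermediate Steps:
S(a) = 3/(13/4 + a) (S(a) = 3/(a + (4/((a/a)) + 3/(-4))) = 3/(a + (4/1 + 3*(-¼))) = 3/(a + (4*1 - ¾)) = 3/(a + (4 - ¾)) = 3/(a + 13/4) = 3/(13/4 + a))
-49*(42*(-5) + S(L(6))) = -49*(42*(-5) + 12/(13 + 4*6)) = -49*(-210 + 12/(13 + 24)) = -49*(-210 + 12/37) = -49*(-7758/37) = 380142/37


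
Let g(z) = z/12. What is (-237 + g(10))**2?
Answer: 2007889/36 ≈ 55775.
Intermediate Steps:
g(z) = z/12 (g(z) = z*(1/12) = z/12)
(-237 + g(10))**2 = (-237 + (1/12)*10)**2 = (-237 + 5/6)**2 = (-1417/6)**2 = 2007889/36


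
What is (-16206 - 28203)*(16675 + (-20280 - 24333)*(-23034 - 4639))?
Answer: -54827006075616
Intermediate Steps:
(-16206 - 28203)*(16675 + (-20280 - 24333)*(-23034 - 4639)) = -44409*(16675 - 44613*(-27673)) = -44409*(16675 + 1234575549) = -44409*1234592224 = -54827006075616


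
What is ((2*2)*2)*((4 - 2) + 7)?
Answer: 72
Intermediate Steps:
((2*2)*2)*((4 - 2) + 7) = (4*2)*(2 + 7) = 8*9 = 72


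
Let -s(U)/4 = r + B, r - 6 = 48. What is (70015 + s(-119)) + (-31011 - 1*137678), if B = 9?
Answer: -98926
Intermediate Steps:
r = 54 (r = 6 + 48 = 54)
s(U) = -252 (s(U) = -4*(54 + 9) = -4*63 = -252)
(70015 + s(-119)) + (-31011 - 1*137678) = (70015 - 252) + (-31011 - 1*137678) = 69763 + (-31011 - 137678) = 69763 - 168689 = -98926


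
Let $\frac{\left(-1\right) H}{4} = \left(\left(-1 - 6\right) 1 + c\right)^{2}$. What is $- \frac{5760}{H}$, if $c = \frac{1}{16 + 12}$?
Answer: $\frac{25088}{845} \approx 29.69$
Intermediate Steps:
$c = \frac{1}{28} \approx 0.035714$
$H = - \frac{38025}{196}$ ($H = - 4 \left(\left(-1 - 6\right) 1 + \frac{1}{28}\right)^{2} = - 4 \left(\left(-7\right) 1 + \frac{1}{28}\right)^{2} = - 4 \left(-7 + \frac{1}{28}\right)^{2} = - 4 \left(- \frac{195}{28}\right)^{2} = \left(-4\right) \frac{38025}{784} = - \frac{38025}{196} \approx -194.01$)
$- \frac{5760}{H} = - \frac{5760}{- \frac{38025}{196}} = \left(-5760\right) \left(- \frac{196}{38025}\right) = \frac{25088}{845}$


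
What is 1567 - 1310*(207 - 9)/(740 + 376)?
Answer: 41372/31 ≈ 1334.6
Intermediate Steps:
1567 - 1310*(207 - 9)/(740 + 376) = 1567 - 259380/1116 = 1567 - 1310*11/62 = 1567 - 7205/31 = 41372/31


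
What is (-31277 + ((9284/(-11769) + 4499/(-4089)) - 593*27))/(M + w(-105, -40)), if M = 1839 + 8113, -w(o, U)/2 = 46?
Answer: -50572270867/10544380628 ≈ -4.7961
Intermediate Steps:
w(o, U) = -92 (w(o, U) = -2*46 = -92)
M = 9952
(-31277 + ((9284/(-11769) + 4499/(-4089)) - 593*27))/(M + w(-105, -40)) = (-31277 + ((9284/(-11769) + 4499/(-4089)) - 593*27))/(9952 - 92) = (-31277 + ((9284*(-1/11769) + 4499*(-1/4089)) - 1*16011))/9860 = (-31277 + ((-9284/11769 - 4499/4089) - 16011))*(1/9860) = (-31277 + (-10101223/5347049 - 16011))*(1/9860) = (-31277 - 85621702762/5347049)*(1/9860) = -252861354335/5347049*1/9860 = -50572270867/10544380628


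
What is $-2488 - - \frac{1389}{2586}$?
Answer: $- \frac{2144193}{862} \approx -2487.5$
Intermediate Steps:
$-2488 - - \frac{1389}{2586} = -2488 - \left(-1389\right) \frac{1}{2586} = -2488 - - \frac{463}{862} = -2488 + \frac{463}{862} = - \frac{2144193}{862}$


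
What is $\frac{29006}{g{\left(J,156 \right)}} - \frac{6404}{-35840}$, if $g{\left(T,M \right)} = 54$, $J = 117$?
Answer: $\frac{129990107}{241920} \approx 537.33$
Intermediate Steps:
$\frac{29006}{g{\left(J,156 \right)}} - \frac{6404}{-35840} = \frac{29006}{54} - \frac{6404}{-35840} = 29006 \cdot \frac{1}{54} - - \frac{1601}{8960} = \frac{14503}{27} + \frac{1601}{8960} = \frac{129990107}{241920}$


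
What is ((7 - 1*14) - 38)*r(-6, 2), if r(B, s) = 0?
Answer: 0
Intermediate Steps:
((7 - 1*14) - 38)*r(-6, 2) = ((7 - 1*14) - 38)*0 = ((7 - 14) - 38)*0 = (-7 - 38)*0 = -45*0 = 0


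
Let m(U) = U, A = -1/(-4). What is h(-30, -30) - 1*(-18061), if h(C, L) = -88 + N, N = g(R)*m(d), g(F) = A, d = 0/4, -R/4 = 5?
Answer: 17973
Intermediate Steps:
R = -20 (R = -4*5 = -20)
A = ¼ (A = -1*(-¼) = ¼ ≈ 0.25000)
d = 0 (d = 0*(¼) = 0)
g(F) = ¼
N = 0 (N = (¼)*0 = 0)
h(C, L) = -88 (h(C, L) = -88 + 0 = -88)
h(-30, -30) - 1*(-18061) = -88 - 1*(-18061) = -88 + 18061 = 17973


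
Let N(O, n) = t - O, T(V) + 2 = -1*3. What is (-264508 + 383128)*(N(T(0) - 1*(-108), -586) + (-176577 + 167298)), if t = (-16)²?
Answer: -1082526120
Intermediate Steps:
t = 256
T(V) = -5 (T(V) = -2 - 1*3 = -2 - 3 = -5)
N(O, n) = 256 - O
(-264508 + 383128)*(N(T(0) - 1*(-108), -586) + (-176577 + 167298)) = (-264508 + 383128)*((256 - (-5 - 1*(-108))) + (-176577 + 167298)) = 118620*((256 - (-5 + 108)) - 9279) = 118620*((256 - 1*103) - 9279) = 118620*((256 - 103) - 9279) = 118620*(153 - 9279) = 118620*(-9126) = -1082526120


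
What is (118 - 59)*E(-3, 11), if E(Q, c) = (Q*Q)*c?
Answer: 5841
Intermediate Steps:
E(Q, c) = c*Q² (E(Q, c) = Q²*c = c*Q²)
(118 - 59)*E(-3, 11) = (118 - 59)*(11*(-3)²) = 59*(11*9) = 59*99 = 5841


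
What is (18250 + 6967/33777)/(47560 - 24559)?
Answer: 56039747/70627707 ≈ 0.79345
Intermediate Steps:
(18250 + 6967/33777)/(47560 - 24559) = (18250 + 6967*(1/33777))/23001 = (18250 + 6967/33777)*(1/23001) = (616437217/33777)*(1/23001) = 56039747/70627707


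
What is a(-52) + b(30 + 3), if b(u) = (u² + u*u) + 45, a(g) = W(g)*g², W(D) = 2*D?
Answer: -278993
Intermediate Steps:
a(g) = 2*g³ (a(g) = (2*g)*g² = 2*g³)
b(u) = 45 + 2*u² (b(u) = (u² + u²) + 45 = 2*u² + 45 = 45 + 2*u²)
a(-52) + b(30 + 3) = 2*(-52)³ + (45 + 2*(30 + 3)²) = 2*(-140608) + (45 + 2*33²) = -281216 + (45 + 2*1089) = -281216 + (45 + 2178) = -281216 + 2223 = -278993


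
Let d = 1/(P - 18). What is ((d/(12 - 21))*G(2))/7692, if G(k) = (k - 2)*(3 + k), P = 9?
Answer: 0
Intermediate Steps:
d = -1/9 (d = 1/(9 - 18) = 1/(-9) = -1/9 ≈ -0.11111)
G(k) = (-2 + k)*(3 + k)
((d/(12 - 21))*G(2))/7692 = ((-1/9/(12 - 21))*(-6 + 2 + 2**2))/7692 = ((-1/9/(-9))*(-6 + 2 + 4))*(1/7692) = (-1/9*(-1/9)*0)*(1/7692) = ((1/81)*0)*(1/7692) = 0*(1/7692) = 0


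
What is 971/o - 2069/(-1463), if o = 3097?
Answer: 412014/238469 ≈ 1.7277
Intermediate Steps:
971/o - 2069/(-1463) = 971/3097 - 2069/(-1463) = 971*(1/3097) - 2069*(-1/1463) = 971/3097 + 2069/1463 = 412014/238469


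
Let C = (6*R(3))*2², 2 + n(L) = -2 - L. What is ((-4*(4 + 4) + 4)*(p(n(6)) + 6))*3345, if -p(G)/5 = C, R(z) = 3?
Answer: 33155640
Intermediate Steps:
n(L) = -4 - L (n(L) = -2 + (-2 - L) = -4 - L)
C = 72 (C = (6*3)*2² = 18*4 = 72)
p(G) = -360 (p(G) = -5*72 = -360)
((-4*(4 + 4) + 4)*(p(n(6)) + 6))*3345 = ((-4*(4 + 4) + 4)*(-360 + 6))*3345 = ((-4*8 + 4)*(-354))*3345 = ((-32 + 4)*(-354))*3345 = -28*(-354)*3345 = 9912*3345 = 33155640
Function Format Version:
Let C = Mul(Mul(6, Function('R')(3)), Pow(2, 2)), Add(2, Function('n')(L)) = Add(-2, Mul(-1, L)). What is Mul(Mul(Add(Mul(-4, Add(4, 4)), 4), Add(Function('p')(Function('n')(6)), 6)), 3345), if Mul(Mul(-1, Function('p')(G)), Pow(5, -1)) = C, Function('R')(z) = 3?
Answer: 33155640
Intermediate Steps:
Function('n')(L) = Add(-4, Mul(-1, L)) (Function('n')(L) = Add(-2, Add(-2, Mul(-1, L))) = Add(-4, Mul(-1, L)))
C = 72 (C = Mul(Mul(6, 3), Pow(2, 2)) = Mul(18, 4) = 72)
Function('p')(G) = -360 (Function('p')(G) = Mul(-5, 72) = -360)
Mul(Mul(Add(Mul(-4, Add(4, 4)), 4), Add(Function('p')(Function('n')(6)), 6)), 3345) = Mul(Mul(Add(Mul(-4, Add(4, 4)), 4), Add(-360, 6)), 3345) = Mul(Mul(Add(Mul(-4, 8), 4), -354), 3345) = Mul(Mul(Add(-32, 4), -354), 3345) = Mul(Mul(-28, -354), 3345) = Mul(9912, 3345) = 33155640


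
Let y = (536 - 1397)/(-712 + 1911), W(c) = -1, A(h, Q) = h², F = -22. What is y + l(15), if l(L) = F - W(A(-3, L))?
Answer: -26040/1199 ≈ -21.718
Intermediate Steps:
y = -861/1199 ≈ -0.71810
l(L) = -21 (l(L) = -22 - 1*(-1) = -22 + 1 = -21)
y + l(15) = -861/1199 - 21 = -26040/1199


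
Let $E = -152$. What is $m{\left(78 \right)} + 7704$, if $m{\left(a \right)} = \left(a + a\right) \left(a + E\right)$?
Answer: $-3840$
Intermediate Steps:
$m{\left(a \right)} = 2 a \left(-152 + a\right)$ ($m{\left(a \right)} = \left(a + a\right) \left(a - 152\right) = 2 a \left(-152 + a\right)$)
$m{\left(78 \right)} + 7704 = 2 \cdot 78 \left(-152 + 78\right) + 7704 = 2 \cdot 78 \left(-74\right) + 7704 = -11544 + 7704 = -3840$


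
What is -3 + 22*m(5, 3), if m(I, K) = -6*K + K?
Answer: -333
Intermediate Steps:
m(I, K) = -5*K
-3 + 22*m(5, 3) = -3 + 22*(-5*3) = -3 + 22*(-15) = -3 - 330 = -333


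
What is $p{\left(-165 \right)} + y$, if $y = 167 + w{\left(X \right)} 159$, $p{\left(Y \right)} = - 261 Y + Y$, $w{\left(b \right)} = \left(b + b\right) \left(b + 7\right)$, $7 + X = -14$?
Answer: $136559$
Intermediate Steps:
$X = -21$ ($X = -7 - 14 = -21$)
$w{\left(b \right)} = 2 b \left(7 + b\right)$
$p{\left(Y \right)} = - 260 Y$
$y = 93659$ ($y = 167 + 2 \left(-21\right) \left(7 - 21\right) 159 = 167 + 2 \left(-21\right) \left(-14\right) 159 = 167 + 588 \cdot 159 = 167 + 93492 = 93659$)
$p{\left(-165 \right)} + y = \left(-260\right) \left(-165\right) + 93659 = 42900 + 93659 = 136559$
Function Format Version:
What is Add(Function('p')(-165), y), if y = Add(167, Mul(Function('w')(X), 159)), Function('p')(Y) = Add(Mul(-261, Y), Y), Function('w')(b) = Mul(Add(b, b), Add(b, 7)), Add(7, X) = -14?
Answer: 136559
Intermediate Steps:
X = -21 (X = Add(-7, -14) = -21)
Function('w')(b) = Mul(2, b, Add(7, b)) (Function('w')(b) = Mul(Mul(2, b), Add(7, b)) = Mul(2, b, Add(7, b)))
Function('p')(Y) = Mul(-260, Y)
y = 93659 (y = Add(167, Mul(Mul(2, -21, Add(7, -21)), 159)) = Add(167, Mul(Mul(2, -21, -14), 159)) = Add(167, Mul(588, 159)) = Add(167, 93492) = 93659)
Add(Function('p')(-165), y) = Add(Mul(-260, -165), 93659) = Add(42900, 93659) = 136559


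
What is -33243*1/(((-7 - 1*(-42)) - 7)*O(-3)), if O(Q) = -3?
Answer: 1583/4 ≈ 395.75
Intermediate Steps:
-33243*1/(((-7 - 1*(-42)) - 7)*O(-3)) = -33243*(-1/(3*((-7 - 1*(-42)) - 7))) = -33243*(-1/(3*((-7 + 42) - 7))) = -33243*(-1/(3*(35 - 7))) = -33243/((-3*28)) = -33243/(-84) = -33243*(-1/84) = 1583/4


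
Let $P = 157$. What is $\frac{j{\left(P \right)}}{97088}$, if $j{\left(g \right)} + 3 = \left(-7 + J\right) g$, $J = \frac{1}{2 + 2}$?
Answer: $- \frac{4251}{388352} \approx -0.010946$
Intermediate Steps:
$J = \frac{1}{4} \approx 0.25$
$j{\left(g \right)} = -3 - \frac{27 g}{4}$ ($j{\left(g \right)} = -3 + \left(-7 + \frac{1}{4}\right) g = -3 - \frac{27 g}{4}$)
$\frac{j{\left(P \right)}}{97088} = \frac{-3 - \frac{4239}{4}}{97088} = \left(-3 - \frac{4239}{4}\right) \frac{1}{97088} = \left(- \frac{4251}{4}\right) \frac{1}{97088} = - \frac{4251}{388352}$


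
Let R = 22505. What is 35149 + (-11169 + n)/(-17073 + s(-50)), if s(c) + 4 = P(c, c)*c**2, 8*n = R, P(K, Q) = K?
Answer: 39950982631/1136616 ≈ 35149.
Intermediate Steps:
n = 22505/8 (n = (1/8)*22505 = 22505/8 ≈ 2813.1)
s(c) = -4 + c**3 (s(c) = -4 + c*c**2 = -4 + c**3)
35149 + (-11169 + n)/(-17073 + s(-50)) = 35149 + (-11169 + 22505/8)/(-17073 + (-4 + (-50)**3)) = 35149 - 66847/(8*(-17073 + (-4 - 125000))) = 35149 - 66847/(8*(-17073 - 125004)) = 35149 - 66847/8/(-142077) = 35149 - 66847/8*(-1/142077) = 35149 + 66847/1136616 = 39950982631/1136616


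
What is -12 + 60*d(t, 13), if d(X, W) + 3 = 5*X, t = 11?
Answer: 3108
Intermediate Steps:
d(X, W) = -3 + 5*X
-12 + 60*d(t, 13) = -12 + 60*(-3 + 5*11) = -12 + 60*(-3 + 55) = -12 + 60*52 = -12 + 3120 = 3108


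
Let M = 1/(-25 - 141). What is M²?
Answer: 1/27556 ≈ 3.6290e-5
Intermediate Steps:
M = -1/166 (M = 1/(-166) = -1/166 ≈ -0.0060241)
M² = (-1/166)² = 1/27556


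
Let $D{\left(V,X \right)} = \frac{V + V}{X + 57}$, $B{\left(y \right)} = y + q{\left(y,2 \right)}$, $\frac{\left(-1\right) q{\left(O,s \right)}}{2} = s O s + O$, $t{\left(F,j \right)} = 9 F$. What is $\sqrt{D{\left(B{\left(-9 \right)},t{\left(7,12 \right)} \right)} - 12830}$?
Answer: $\frac{i \sqrt{1282865}}{10} \approx 113.26 i$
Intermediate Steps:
$q{\left(O,s \right)} = - 2 O - 2 O s^{2}$ ($q{\left(O,s \right)} = - 2 \left(s O s + O\right) = - 2 \left(O s s + O\right) = - 2 \left(O s^{2} + O\right) = - 2 \left(O + O s^{2}\right) = - 2 O - 2 O s^{2}$)
$B{\left(y \right)} = - 9 y$ ($B{\left(y \right)} = y - 2 y \left(1 + 2^{2}\right) = y - 2 y \left(1 + 4\right) = y - 2 y 5 = y - 10 y = - 9 y$)
$D{\left(V,X \right)} = \frac{2 V}{57 + X}$
$\sqrt{D{\left(B{\left(-9 \right)},t{\left(7,12 \right)} \right)} - 12830} = \sqrt{\frac{2 \left(\left(-9\right) \left(-9\right)\right)}{57 + 9 \cdot 7} - 12830} = \sqrt{2 \cdot 81 \frac{1}{57 + 63} - 12830} = \sqrt{2 \cdot 81 \cdot \frac{1}{120} - 12830} = \sqrt{\frac{27}{20} - 12830} = \sqrt{- \frac{256573}{20}} = \frac{i \sqrt{1282865}}{10}$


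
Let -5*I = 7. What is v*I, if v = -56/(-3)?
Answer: -392/15 ≈ -26.133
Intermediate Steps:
v = 56/3 (v = -1/3*(-56) = 56/3 ≈ 18.667)
I = -7/5 (I = -1/5*7 = -7/5 ≈ -1.4000)
v*I = (56/3)*(-7/5) = -392/15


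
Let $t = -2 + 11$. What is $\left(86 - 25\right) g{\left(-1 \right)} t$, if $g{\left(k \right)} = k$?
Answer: $-549$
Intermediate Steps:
$t = 9$
$\left(86 - 25\right) g{\left(-1 \right)} t = \left(86 - 25\right) \left(-1\right) 9 = 61 \left(-1\right) 9 = \left(-61\right) 9 = -549$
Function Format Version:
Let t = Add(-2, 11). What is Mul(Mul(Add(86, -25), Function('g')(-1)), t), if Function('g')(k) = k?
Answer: -549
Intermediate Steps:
t = 9
Mul(Mul(Add(86, -25), Function('g')(-1)), t) = Mul(Mul(Add(86, -25), -1), 9) = Mul(Mul(61, -1), 9) = Mul(-61, 9) = -549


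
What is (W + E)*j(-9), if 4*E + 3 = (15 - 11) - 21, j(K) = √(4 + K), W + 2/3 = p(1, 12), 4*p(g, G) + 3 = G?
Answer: -41*I*√5/12 ≈ -7.6399*I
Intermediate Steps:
p(g, G) = -¾ + G/4
W = 19/12 (W = -⅔ + (-¾ + (¼)*12) = -⅔ + (-¾ + 3) = -⅔ + 9/4 = 19/12 ≈ 1.5833)
E = -5 (E = -¾ + ((15 - 11) - 21)/4 = -¾ + (4 - 21)/4 = -¾ + (¼)*(-17) = -¾ - 17/4 = -5)
(W + E)*j(-9) = (19/12 - 5)*√(4 - 9) = -41*I*√5/12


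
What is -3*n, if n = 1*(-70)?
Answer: 210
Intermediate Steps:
n = -70
-3*n = -3*(-70) = 210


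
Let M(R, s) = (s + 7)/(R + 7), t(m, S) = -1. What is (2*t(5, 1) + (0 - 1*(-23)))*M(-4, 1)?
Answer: 56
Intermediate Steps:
M(R, s) = (7 + s)/(7 + R)
(2*t(5, 1) + (0 - 1*(-23)))*M(-4, 1) = (2*(-1) + (0 - 1*(-23)))*((7 + 1)/(7 - 4)) = (-2 + (0 + 23))*(8/3) = (-2 + 23)*((⅓)*8) = 21*(8/3) = 56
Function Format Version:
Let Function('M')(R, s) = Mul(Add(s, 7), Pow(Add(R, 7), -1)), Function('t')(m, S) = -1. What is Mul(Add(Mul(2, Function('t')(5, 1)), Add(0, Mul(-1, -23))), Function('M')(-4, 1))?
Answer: 56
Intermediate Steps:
Function('M')(R, s) = Mul(Pow(Add(7, R), -1), Add(7, s)) (Function('M')(R, s) = Mul(Add(7, s), Pow(Add(7, R), -1)) = Mul(Pow(Add(7, R), -1), Add(7, s)))
Mul(Add(Mul(2, Function('t')(5, 1)), Add(0, Mul(-1, -23))), Function('M')(-4, 1)) = Mul(Add(Mul(2, -1), Add(0, Mul(-1, -23))), Mul(Pow(Add(7, -4), -1), Add(7, 1))) = Mul(Add(-2, Add(0, 23)), Mul(Pow(3, -1), 8)) = Mul(Add(-2, 23), Mul(Rational(1, 3), 8)) = Mul(21, Rational(8, 3)) = 56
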